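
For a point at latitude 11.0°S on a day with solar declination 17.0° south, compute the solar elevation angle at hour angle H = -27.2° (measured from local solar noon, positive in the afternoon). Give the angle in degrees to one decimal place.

With φ = -11.0°, δ = -17.0°, H = -27.20°: sin φ sin δ = 0.0558, cos φ cos δ cos H = 0.8349, so cos θ_z = 0.8907.
θ_z = arccos(0.8907) = 27.04°, so the elevation is 90° − 27.04° = 62.96°.

63.0°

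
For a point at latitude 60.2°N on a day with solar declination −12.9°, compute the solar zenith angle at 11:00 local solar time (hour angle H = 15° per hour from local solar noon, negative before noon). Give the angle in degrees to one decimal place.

74.1°

Hour angle H = 15° × (11 − 12) = -15.00°.
cos θ_z = sin φ sin δ + cos φ cos δ cos H = (0.8678)(-0.2233) + (0.4970)(0.9748)(0.9659) = 0.2742.
θ_z = arccos(0.2742) = 74.09°.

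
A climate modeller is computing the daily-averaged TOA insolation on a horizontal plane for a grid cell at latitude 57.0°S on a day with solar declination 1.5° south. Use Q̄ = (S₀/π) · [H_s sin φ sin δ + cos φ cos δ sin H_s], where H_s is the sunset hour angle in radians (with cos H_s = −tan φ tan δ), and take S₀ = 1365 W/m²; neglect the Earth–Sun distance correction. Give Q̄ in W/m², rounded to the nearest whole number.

252 W/m²

cos H_s = −tan(-57.0°) · tan(-1.5°) = -0.0403, so H_s = arccos(-0.0403) = 92.31°. In radians, H_s = 1.6111.
H_s sin φ sin δ = 1.6111 × -0.8387 × -0.0262 = 0.0354.
cos φ cos δ sin H_s = 0.5446 × 0.9997 × 0.9992 = 0.5440.
Q̄ = (1365/π) × (0.0354 + 0.5440) = 434.49 × 0.5794 = 251.74 W/m².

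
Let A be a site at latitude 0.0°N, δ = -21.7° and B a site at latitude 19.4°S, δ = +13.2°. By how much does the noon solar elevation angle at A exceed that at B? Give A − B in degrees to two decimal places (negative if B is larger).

A: 90° − |0.0 − (-21.7)| = 68.30°.
B: 90° − |-19.4 − (13.2)| = 57.40°.
A − B = 68.30 − 57.40 = 10.90°.

+10.90°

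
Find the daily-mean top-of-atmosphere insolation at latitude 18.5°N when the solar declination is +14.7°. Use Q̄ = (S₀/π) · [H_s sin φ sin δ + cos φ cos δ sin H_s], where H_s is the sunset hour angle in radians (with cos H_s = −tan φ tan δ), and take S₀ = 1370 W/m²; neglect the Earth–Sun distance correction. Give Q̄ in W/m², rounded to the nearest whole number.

cos H_s = −tan(18.5°) · tan(14.7°) = -0.0878, so H_s = arccos(-0.0878) = 95.04°. In radians, H_s = 1.6588.
H_s sin φ sin δ = 1.6588 × 0.3173 × 0.2538 = 0.1336.
cos φ cos δ sin H_s = 0.9483 × 0.9673 × 0.9961 = 0.9137.
Q̄ = (1370/π) × (0.1336 + 0.9137) = 436.08 × 1.0473 = 456.71 W/m².

457 W/m²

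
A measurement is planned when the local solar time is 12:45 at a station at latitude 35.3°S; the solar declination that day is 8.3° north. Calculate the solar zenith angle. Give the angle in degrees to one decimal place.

44.9°

Hour angle H = 15° × (12.75 − 12) = 11.25°.
cos θ_z = sin φ sin δ + cos φ cos δ cos H = (-0.5779)(0.1444) + (0.8161)(0.9895)(0.9808) = 0.7086.
θ_z = arccos(0.7086) = 44.88°.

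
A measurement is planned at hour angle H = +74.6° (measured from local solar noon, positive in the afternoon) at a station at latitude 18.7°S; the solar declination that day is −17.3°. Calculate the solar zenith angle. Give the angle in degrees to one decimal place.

cos θ_z = sin(-18.7°) sin(-17.3°) + cos(-18.7°) cos(-17.3°) cos(74.60°) = 0.0953 + 0.2402 = 0.3355.
θ_z = arccos(0.3355) = 70.40°.

70.4°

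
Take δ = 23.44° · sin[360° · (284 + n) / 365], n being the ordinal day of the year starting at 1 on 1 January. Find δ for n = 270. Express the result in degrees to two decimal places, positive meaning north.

-2.62°

360 × (284 + 270) / 365 = 546.411°; sin(546.411°) = -0.1117.
δ = 23.44 × -0.1117 = -2.618° ≈ -2.62°.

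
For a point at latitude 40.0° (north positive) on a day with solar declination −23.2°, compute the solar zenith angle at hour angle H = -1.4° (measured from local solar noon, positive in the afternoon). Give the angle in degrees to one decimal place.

63.2°

cos θ_z = sin(40.0°) sin(-23.2°) + cos(40.0°) cos(-23.2°) cos(-1.40°) = -0.2532 + 0.7039 = 0.4507.
θ_z = arccos(0.4507) = 63.21°.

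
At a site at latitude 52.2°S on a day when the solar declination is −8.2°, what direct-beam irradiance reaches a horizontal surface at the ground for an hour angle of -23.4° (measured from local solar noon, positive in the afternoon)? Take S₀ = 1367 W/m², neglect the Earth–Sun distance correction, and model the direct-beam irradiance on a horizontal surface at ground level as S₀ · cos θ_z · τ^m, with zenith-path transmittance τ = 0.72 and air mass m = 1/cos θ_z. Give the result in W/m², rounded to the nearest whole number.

cos θ_z = sin(-52.2°) sin(-8.2°) + cos(-52.2°) cos(-8.2°) cos(-23.40°) = 0.1127 + 0.5567 = 0.6694.
Air mass m = 1/cos θ_z = 1/0.6694 = 1.494; τ^m = 0.72^1.494 = 0.6121.
Surface direct beam = 1367 × 0.6694 × 0.6121 = 560.11 W/m².

560 W/m²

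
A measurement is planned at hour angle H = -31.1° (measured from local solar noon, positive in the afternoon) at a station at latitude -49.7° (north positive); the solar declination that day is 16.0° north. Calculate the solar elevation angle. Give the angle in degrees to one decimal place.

With φ = -49.7°, δ = 16.0°, H = -31.10°: sin φ sin δ = -0.2102, cos φ cos δ cos H = 0.5324, so cos θ_z = 0.3222.
θ_z = arccos(0.3222) = 71.20°, so the elevation is 90° − 71.20° = 18.80°.

18.8°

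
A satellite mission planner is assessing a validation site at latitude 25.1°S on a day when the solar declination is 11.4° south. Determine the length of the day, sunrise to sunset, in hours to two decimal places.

The sunset hour angle satisfies cos H_s = −tan φ tan δ = -0.0945, giving H_s = 95.42°.
Day length = 2 H_s / 15° h⁻¹ = 190.84° / 15 = 12.723 h.

12.72 hours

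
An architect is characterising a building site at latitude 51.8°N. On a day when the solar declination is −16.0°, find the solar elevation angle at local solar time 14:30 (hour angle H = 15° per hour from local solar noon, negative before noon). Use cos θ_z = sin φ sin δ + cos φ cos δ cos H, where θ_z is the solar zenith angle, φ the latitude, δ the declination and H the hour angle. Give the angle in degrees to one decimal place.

14.8°

Hour angle H = 15° × (14.5 − 12) = 37.50°.
cos θ_z = sin φ sin δ + cos φ cos δ cos H = (0.7859)(-0.2756) + (0.6184)(0.9613)(0.7934) = 0.2551.
θ_z = arccos(0.2551) = 75.22°, so the elevation is 90° − 75.22° = 14.78°.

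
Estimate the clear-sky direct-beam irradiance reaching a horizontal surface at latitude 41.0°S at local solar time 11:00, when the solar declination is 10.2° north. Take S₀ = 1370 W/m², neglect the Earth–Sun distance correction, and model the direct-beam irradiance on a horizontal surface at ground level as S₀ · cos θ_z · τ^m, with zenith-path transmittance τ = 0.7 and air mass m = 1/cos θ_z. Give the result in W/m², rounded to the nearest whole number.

455 W/m²

Hour angle H = 15° × (11 − 12) = -15.00°.
cos θ_z = sin φ sin δ + cos φ cos δ cos H = (-0.6561)(0.1771) + (0.7547)(0.9842)(0.9659) = 0.6013.
Air mass m = 1/cos θ_z = 1/0.6013 = 1.663; τ^m = 0.7^1.663 = 0.5526.
Surface direct beam = 1370 × 0.6013 × 0.5526 = 455.22 W/m².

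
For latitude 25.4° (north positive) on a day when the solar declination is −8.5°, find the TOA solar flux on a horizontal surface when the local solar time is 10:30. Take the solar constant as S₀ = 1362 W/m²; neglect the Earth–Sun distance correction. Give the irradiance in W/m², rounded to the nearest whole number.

Hour angle H = 15° × (10.5 − 12) = -22.50°.
cos θ_z = sin φ sin δ + cos φ cos δ cos H = (0.4289)(-0.1478) + (0.9033)(0.9890)(0.9239) = 0.7620.
Top-of-atmosphere irradiance = S₀ cos θ_z = 1362 × 0.7620 = 1037.84 W/m².

1038 W/m²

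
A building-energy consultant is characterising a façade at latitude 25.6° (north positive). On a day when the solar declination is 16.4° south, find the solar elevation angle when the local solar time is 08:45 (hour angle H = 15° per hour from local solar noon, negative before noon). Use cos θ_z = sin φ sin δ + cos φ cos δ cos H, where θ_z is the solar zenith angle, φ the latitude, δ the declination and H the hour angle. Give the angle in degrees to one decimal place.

26.6°

Hour angle H = 15° × (8.75 − 12) = -48.75°.
With φ = 25.6°, δ = -16.4°, H = -48.75°: sin φ sin δ = -0.1220, cos φ cos δ cos H = 0.5704, so cos θ_z = 0.4484.
θ_z = arccos(0.4484) = 63.36°, so the elevation is 90° − 63.36° = 26.64°.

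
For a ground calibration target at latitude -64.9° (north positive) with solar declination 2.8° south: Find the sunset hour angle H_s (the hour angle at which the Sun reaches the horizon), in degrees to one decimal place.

96.0°

cos H_s = −tan(-64.9°) · tan(-2.8°) = -0.1044, so H_s = arccos(-0.1044) = 95.99°.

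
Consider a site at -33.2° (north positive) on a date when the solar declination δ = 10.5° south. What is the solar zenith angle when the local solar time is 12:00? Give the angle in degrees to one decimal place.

22.7°

Hour angle H = 15° × (12 − 12) = 0.00°.
With φ = -33.2°, δ = -10.5°, H = 0.00°: sin φ sin δ = 0.0998, cos φ cos δ cos H = 0.8228, so cos θ_z = 0.9226.
θ_z = arccos(0.9226) = 22.69°.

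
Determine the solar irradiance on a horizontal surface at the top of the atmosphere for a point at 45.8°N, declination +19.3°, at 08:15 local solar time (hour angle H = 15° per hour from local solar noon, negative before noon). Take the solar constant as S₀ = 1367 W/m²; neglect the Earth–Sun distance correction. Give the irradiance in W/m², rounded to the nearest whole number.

Hour angle H = 15° × (8.25 − 12) = -56.25°.
cos θ_z = sin φ sin δ + cos φ cos δ cos H = (0.7169)(0.3305) + (0.6972)(0.9438)(0.5556) = 0.6025.
Top-of-atmosphere irradiance = S₀ cos θ_z = 1367 × 0.6025 = 823.62 W/m².

824 W/m²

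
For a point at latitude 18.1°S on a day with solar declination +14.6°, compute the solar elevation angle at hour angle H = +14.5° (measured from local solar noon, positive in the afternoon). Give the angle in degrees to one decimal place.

cos θ_z = sin φ sin δ + cos φ cos δ cos H = (-0.3107)(0.2521) + (0.9505)(0.9677)(0.9681) = 0.8121.
θ_z = arccos(0.8121) = 35.70°, so the elevation is 90° − 35.70° = 54.30°.

54.3°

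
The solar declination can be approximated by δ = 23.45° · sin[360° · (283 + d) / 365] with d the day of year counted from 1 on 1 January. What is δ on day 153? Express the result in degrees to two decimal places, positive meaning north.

360 × (283 + 153) / 365 = 430.027°; sin(430.027°) = 0.9399.
δ = 23.45 × 0.9399 = 22.041° ≈ +22.04°.

+22.04°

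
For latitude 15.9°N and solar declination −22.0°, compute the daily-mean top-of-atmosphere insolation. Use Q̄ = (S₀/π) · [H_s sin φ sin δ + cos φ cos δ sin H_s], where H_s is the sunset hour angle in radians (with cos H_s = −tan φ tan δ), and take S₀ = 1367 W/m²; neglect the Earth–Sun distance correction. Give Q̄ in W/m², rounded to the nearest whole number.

320 W/m²

−tan φ tan δ = −(0.2849)(-0.4040) = 0.1151; H_s = arccos(0.1151) = 83.39°. In radians, H_s = 1.4554.
H_s sin φ sin δ = 1.4554 × 0.2740 × -0.3746 = -0.1494.
cos φ cos δ sin H_s = 0.9617 × 0.9272 × 0.9933 = 0.8857.
Q̄ = (1367/π) × (-0.1494 + 0.8857) = 435.13 × 0.7363 = 320.39 W/m².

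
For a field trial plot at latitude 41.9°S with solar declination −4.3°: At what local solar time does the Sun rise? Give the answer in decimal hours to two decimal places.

5.74 h

cos H_s = −tan(-41.9°) · tan(-4.3°) = -0.0675, so H_s = arccos(-0.0675) = 93.87°.
Sunrise is at 12 − H_s/15 = 12 − 6.258 = 5.742 h local solar time.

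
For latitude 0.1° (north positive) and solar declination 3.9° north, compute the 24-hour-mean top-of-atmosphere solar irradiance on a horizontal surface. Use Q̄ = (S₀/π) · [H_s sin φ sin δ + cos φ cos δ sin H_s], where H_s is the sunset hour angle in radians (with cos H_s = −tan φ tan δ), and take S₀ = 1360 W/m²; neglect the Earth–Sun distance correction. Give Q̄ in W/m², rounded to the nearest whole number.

cos H_s = −tan(0.1°) · tan(3.9°) = -0.0001, so H_s = arccos(-0.0001) = 90.01°. In radians, H_s = 1.5710.
H_s sin φ sin δ = 1.5710 × 0.0017 × 0.0680 = 0.0002.
cos φ cos δ sin H_s = 1.0000 × 0.9977 × 1.0000 = 0.9977.
Q̄ = (1360/π) × (0.0002 + 0.9977) = 432.90 × 0.9979 = 431.99 W/m².

432 W/m²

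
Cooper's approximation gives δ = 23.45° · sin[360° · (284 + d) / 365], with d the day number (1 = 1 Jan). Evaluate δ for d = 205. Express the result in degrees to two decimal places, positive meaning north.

360 × (284 + 205) / 365 = 482.301°; sin(482.301°) = 0.8453.
δ = 23.45 × 0.8453 = 19.822° ≈ +19.82°.

+19.82°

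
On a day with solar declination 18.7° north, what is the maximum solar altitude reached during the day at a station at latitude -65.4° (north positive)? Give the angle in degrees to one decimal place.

At local solar noon the hour angle is zero, so the elevation is 90° − |φ − δ| = 90° − |-65.4° − (18.7°)| = 90° − 84.1° = 5.9°.

5.9°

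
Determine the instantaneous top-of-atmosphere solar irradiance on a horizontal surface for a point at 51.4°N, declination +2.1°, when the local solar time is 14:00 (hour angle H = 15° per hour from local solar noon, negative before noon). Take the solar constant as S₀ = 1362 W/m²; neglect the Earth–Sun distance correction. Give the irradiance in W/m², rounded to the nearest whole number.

774 W/m²

Hour angle H = 15° × (14 − 12) = 30.00°.
cos θ_z = sin φ sin δ + cos φ cos δ cos H = (0.7815)(0.0366) + (0.6239)(0.9993)(0.8660) = 0.5685.
Top-of-atmosphere irradiance = S₀ cos θ_z = 1362 × 0.5685 = 774.30 W/m².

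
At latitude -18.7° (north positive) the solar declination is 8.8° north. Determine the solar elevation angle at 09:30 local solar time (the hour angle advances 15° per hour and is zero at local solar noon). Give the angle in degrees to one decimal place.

43.9°

Hour angle H = 15° × (9.5 − 12) = -37.50°.
With φ = -18.7°, δ = 8.8°, H = -37.50°: sin φ sin δ = -0.0490, cos φ cos δ cos H = 0.7426, so cos θ_z = 0.6936.
θ_z = arccos(0.6936) = 46.08°, so the elevation is 90° − 46.08° = 43.92°.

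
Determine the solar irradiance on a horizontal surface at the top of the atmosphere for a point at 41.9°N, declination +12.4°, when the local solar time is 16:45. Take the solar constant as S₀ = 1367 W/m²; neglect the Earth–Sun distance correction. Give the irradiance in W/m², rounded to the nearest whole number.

Hour angle H = 15° × (16.75 − 12) = 71.25°.
cos θ_z = sin φ sin δ + cos φ cos δ cos H = (0.6678)(0.2147) + (0.7443)(0.9767)(0.3214) = 0.3770.
Top-of-atmosphere irradiance = S₀ cos θ_z = 1367 × 0.3770 = 515.36 W/m².

515 W/m²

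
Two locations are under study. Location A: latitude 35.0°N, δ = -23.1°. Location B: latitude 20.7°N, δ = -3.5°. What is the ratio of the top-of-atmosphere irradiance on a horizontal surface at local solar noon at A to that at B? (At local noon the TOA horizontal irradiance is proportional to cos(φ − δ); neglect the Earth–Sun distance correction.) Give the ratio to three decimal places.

A: cos θ_z = cos(35.0° − (-23.1°)) = 0.5284.
B: cos θ_z = cos(20.7° − (-3.5°)) = 0.9121.
Ratio A/B = 0.5284 / 0.9121 = 0.5793.

0.579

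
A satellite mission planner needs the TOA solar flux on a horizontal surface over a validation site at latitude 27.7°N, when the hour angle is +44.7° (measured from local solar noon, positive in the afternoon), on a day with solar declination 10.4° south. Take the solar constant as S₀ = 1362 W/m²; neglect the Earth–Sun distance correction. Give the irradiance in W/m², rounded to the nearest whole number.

729 W/m²

cos θ_z = sin(27.7°) sin(-10.4°) + cos(27.7°) cos(-10.4°) cos(44.70°) = -0.0839 + 0.6190 = 0.5351.
Top-of-atmosphere irradiance = S₀ cos θ_z = 1362 × 0.5351 = 728.81 W/m².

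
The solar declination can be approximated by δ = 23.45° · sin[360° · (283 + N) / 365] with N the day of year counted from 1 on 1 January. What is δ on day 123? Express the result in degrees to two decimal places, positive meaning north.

+15.21°

360 × (283 + 123) / 365 = 400.438°; sin(400.438°) = 0.6486.
δ = 23.45 × 0.6486 = 15.210° ≈ +15.21°.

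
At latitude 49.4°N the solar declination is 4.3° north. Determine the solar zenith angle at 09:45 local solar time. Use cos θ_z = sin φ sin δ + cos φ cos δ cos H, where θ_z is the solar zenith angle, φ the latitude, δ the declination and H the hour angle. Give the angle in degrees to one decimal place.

Hour angle H = 15° × (9.75 − 12) = -33.75°.
cos θ_z = sin φ sin δ + cos φ cos δ cos H = (0.7593)(0.0750) + (0.6508)(0.9972)(0.8315) = 0.5966.
θ_z = arccos(0.5966) = 53.37°.

53.4°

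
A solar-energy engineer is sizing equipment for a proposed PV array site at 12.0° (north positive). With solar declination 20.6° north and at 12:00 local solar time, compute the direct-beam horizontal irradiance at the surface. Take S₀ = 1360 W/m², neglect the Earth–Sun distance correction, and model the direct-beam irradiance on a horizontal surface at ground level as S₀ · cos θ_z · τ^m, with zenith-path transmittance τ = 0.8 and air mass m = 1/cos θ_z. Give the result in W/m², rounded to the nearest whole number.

Hour angle H = 15° × (12 − 12) = 0.00°.
cos θ_z = sin(12.0°) sin(20.6°) + cos(12.0°) cos(20.6°) cos(0.00°) = 0.0732 + 0.9156 = 0.9888.
Air mass m = 1/cos θ_z = 1/0.9888 = 1.011; τ^m = 0.8^1.011 = 0.7980.
Surface direct beam = 1360 × 0.9888 × 0.7980 = 1073.12 W/m².

1073 W/m²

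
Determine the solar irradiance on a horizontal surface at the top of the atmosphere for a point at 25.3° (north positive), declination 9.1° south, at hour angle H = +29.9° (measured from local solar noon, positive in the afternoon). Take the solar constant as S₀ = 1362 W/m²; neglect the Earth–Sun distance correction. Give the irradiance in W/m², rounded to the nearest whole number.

cos θ_z = sin(25.3°) sin(-9.1°) + cos(25.3°) cos(-9.1°) cos(29.90°) = -0.0676 + 0.7739 = 0.7063.
Top-of-atmosphere irradiance = S₀ cos θ_z = 1362 × 0.7063 = 961.98 W/m².

962 W/m²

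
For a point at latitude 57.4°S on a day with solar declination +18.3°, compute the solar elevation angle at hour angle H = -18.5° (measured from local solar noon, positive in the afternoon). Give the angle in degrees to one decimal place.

cos θ_z = sin φ sin δ + cos φ cos δ cos H = (-0.8425)(0.3140) + (0.5388)(0.9494)(0.9483) = 0.2205.
θ_z = arccos(0.2205) = 77.26°, so the elevation is 90° − 77.26° = 12.74°.

12.7°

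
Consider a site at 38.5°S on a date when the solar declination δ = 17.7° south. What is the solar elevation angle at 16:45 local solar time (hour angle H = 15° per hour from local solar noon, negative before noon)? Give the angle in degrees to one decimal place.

Hour angle H = 15° × (16.75 − 12) = 71.25°.
cos θ_z = sin φ sin δ + cos φ cos δ cos H = (-0.6225)(-0.3040) + (0.7826)(0.9527)(0.3214) = 0.4289.
θ_z = arccos(0.4289) = 64.60°, so the elevation is 90° − 64.60° = 25.40°.

25.4°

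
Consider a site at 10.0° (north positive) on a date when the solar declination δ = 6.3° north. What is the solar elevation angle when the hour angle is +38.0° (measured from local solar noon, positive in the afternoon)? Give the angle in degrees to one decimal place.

52.2°

cos θ_z = sin φ sin δ + cos φ cos δ cos H = (0.1736)(0.1097) + (0.9848)(0.9940)(0.7880) = 0.7904.
θ_z = arccos(0.7904) = 37.78°, so the elevation is 90° − 37.78° = 52.22°.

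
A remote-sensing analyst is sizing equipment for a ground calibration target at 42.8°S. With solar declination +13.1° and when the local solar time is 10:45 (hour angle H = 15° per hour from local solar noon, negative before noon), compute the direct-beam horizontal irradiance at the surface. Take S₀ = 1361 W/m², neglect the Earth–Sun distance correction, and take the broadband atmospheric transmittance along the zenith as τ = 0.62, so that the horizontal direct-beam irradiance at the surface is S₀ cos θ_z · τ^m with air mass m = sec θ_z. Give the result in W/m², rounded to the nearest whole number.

Hour angle H = 15° × (10.75 − 12) = -18.75°.
cos θ_z = sin(-42.8°) sin(13.1°) + cos(-42.8°) cos(13.1°) cos(-18.75°) = -0.1540 + 0.6767 = 0.5227.
Air mass m = 1/cos θ_z = 1/0.5227 = 1.913; τ^m = 0.62^1.913 = 0.4007.
Surface direct beam = 1361 × 0.5227 × 0.4007 = 285.06 W/m².

285 W/m²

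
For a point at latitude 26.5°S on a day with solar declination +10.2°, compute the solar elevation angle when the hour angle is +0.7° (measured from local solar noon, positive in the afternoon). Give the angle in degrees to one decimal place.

53.3°

cos θ_z = sin(-26.5°) sin(10.2°) + cos(-26.5°) cos(10.2°) cos(0.70°) = -0.0790 + 0.8807 = 0.8017.
θ_z = arccos(0.8017) = 36.71°, so the elevation is 90° − 36.71° = 53.29°.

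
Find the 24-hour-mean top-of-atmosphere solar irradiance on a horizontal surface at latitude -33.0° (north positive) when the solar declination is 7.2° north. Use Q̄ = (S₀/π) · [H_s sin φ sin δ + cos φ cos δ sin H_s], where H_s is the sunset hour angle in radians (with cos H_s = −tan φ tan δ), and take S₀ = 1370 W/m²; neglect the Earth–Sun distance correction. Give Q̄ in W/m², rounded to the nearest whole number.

317 W/m²

The sunset hour angle satisfies cos H_s = −tan φ tan δ = 0.0820, giving H_s = 85.30°. In radians, H_s = 1.4888.
H_s sin φ sin δ = 1.4888 × -0.5446 × 0.1253 = -0.1016.
cos φ cos δ sin H_s = 0.8387 × 0.9921 × 0.9966 = 0.8292.
Q̄ = (1370/π) × (-0.1016 + 0.8292) = 436.08 × 0.7276 = 317.29 W/m².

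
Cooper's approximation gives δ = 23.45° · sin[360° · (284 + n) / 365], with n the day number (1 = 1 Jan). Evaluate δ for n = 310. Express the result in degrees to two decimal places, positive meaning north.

-16.83°

360 × (284 + 310) / 365 = 585.863°; sin(585.863°) = -0.7177.
δ = 23.45 × -0.7177 = -16.830° ≈ -16.83°.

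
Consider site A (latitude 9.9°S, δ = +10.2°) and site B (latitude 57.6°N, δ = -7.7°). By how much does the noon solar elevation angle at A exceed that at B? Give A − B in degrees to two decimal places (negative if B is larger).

+45.20°

A: 90° − |-9.9 − (10.2)| = 69.90°.
B: 90° − |57.6 − (-7.7)| = 24.70°.
A − B = 69.90 − 24.70 = 45.20°.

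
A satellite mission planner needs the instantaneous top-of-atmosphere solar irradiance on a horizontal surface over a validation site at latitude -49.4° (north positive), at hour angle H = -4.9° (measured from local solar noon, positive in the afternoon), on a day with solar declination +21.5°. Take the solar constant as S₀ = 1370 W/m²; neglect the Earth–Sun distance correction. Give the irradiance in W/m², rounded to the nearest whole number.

cos θ_z = sin(-49.4°) sin(21.5°) + cos(-49.4°) cos(21.5°) cos(-4.90°) = -0.2783 + 0.6033 = 0.3250.
Top-of-atmosphere irradiance = S₀ cos θ_z = 1370 × 0.3250 = 445.25 W/m².

445 W/m²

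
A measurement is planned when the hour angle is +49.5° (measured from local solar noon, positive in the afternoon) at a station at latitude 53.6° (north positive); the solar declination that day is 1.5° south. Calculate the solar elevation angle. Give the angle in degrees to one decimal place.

cos θ_z = sin(53.6°) sin(-1.5°) + cos(53.6°) cos(-1.5°) cos(49.50°) = -0.0211 + 0.3853 = 0.3642.
θ_z = arccos(0.3642) = 68.64°, so the elevation is 90° − 68.64° = 21.36°.

21.4°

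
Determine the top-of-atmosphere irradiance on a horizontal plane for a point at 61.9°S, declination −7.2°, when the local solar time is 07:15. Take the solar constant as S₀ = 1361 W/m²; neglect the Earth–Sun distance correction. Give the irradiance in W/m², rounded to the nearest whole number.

355 W/m²

Hour angle H = 15° × (7.25 − 12) = -71.25°.
cos θ_z = sin(-61.9°) sin(-7.2°) + cos(-61.9°) cos(-7.2°) cos(-71.25°) = 0.1106 + 0.1502 = 0.2608.
Top-of-atmosphere irradiance = S₀ cos θ_z = 1361 × 0.2608 = 354.95 W/m².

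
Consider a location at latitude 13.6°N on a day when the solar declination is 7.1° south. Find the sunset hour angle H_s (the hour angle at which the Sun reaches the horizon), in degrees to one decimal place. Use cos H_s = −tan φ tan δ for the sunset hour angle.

The sunset hour angle satisfies cos H_s = −tan φ tan δ = 0.0301, giving H_s = 88.28°.

88.3°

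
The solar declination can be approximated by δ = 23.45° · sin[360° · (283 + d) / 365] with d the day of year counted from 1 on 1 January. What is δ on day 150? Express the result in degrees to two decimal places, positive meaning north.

+21.60°

360 × (283 + 150) / 365 = 427.068°; sin(427.068°) = 0.9210.
δ = 23.45 × 0.9210 = 21.597° ≈ +21.60°.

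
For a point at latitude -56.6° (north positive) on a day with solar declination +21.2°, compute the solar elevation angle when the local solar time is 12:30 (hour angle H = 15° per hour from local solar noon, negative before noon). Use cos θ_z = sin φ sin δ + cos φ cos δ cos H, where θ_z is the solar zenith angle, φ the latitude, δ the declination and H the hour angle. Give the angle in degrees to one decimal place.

Hour angle H = 15° × (12.5 − 12) = 7.50°.
cos θ_z = sin(-56.6°) sin(21.2°) + cos(-56.6°) cos(21.2°) cos(7.50°) = -0.3019 + 0.5088 = 0.2069.
θ_z = arccos(0.2069) = 78.06°, so the elevation is 90° − 78.06° = 11.94°.

11.9°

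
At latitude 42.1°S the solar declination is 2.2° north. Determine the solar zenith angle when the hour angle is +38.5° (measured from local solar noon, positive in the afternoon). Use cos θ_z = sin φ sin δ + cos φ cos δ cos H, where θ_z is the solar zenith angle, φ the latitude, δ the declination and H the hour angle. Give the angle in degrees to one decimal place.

56.3°

With φ = -42.1°, δ = 2.2°, H = 38.50°: sin φ sin δ = -0.0257, cos φ cos δ cos H = 0.5802, so cos θ_z = 0.5545.
θ_z = arccos(0.5545) = 56.32°.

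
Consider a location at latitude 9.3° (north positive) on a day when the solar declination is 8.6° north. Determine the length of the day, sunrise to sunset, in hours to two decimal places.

−tan φ tan δ = −(0.1638)(0.1512) = -0.0248; H_s = arccos(-0.0248) = 91.42°.
Day length = 2 H_s / 15° h⁻¹ = 182.84° / 15 = 12.189 h.

12.19 hours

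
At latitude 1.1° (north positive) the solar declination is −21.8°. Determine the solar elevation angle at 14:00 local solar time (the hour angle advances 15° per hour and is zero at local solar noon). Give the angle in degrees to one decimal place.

52.8°

Hour angle H = 15° × (14 − 12) = 30.00°.
cos θ_z = sin φ sin δ + cos φ cos δ cos H = (0.0192)(-0.3714) + (0.9998)(0.9285)(0.8660) = 0.7968.
θ_z = arccos(0.7968) = 37.17°, so the elevation is 90° − 37.17° = 52.83°.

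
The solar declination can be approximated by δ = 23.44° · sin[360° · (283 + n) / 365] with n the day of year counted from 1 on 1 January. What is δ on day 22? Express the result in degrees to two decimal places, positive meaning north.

360 × (283 + 22) / 365 = 300.822°; sin(300.822°) = -0.8588.
δ = 23.44 × -0.8588 = -20.130° ≈ -20.13°.

-20.13°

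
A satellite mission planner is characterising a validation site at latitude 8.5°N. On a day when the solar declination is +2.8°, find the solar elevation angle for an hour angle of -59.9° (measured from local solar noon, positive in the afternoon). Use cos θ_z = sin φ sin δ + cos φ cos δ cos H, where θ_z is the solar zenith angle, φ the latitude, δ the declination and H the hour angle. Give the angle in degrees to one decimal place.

cos θ_z = sin(8.5°) sin(2.8°) + cos(8.5°) cos(2.8°) cos(-59.90°) = 0.0072 + 0.4954 = 0.5026.
θ_z = arccos(0.5026) = 59.83°, so the elevation is 90° − 59.83° = 30.17°.

30.2°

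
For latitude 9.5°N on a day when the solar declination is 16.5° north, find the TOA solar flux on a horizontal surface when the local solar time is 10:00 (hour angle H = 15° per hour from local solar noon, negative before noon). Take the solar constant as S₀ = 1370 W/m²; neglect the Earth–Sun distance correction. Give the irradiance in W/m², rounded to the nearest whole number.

1186 W/m²

Hour angle H = 15° × (10 − 12) = -30.00°.
cos θ_z = sin(9.5°) sin(16.5°) + cos(9.5°) cos(16.5°) cos(-30.00°) = 0.0469 + 0.8190 = 0.8659.
Top-of-atmosphere irradiance = S₀ cos θ_z = 1370 × 0.8659 = 1186.28 W/m².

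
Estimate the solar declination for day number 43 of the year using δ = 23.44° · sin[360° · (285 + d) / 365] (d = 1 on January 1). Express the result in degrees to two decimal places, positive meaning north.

360 × (285 + 43) / 365 = 323.507°; sin(323.507°) = -0.5947.
δ = 23.44 × -0.5947 = -13.940° ≈ -13.94°.

-13.94°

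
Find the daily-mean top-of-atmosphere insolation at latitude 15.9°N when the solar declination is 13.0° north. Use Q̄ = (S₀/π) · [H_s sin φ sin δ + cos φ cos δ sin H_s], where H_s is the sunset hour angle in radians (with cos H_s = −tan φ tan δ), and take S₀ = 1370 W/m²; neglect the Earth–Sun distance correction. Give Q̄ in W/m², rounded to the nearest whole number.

cos H_s = −tan(15.9°) · tan(13.0°) = -0.0658, so H_s = arccos(-0.0658) = 93.77°. In radians, H_s = 1.6366.
H_s sin φ sin δ = 1.6366 × 0.2740 × 0.2250 = 0.1009.
cos φ cos δ sin H_s = 0.9617 × 0.9744 × 0.9978 = 0.9350.
Q̄ = (1370/π) × (0.1009 + 0.9350) = 436.08 × 1.0359 = 451.74 W/m².

452 W/m²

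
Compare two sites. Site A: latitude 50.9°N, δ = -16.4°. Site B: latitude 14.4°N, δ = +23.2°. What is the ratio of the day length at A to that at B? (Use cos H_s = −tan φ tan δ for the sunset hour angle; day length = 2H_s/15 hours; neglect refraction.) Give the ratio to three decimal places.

0.714

A: H_s = arccos(−tan 50.9° · tan -16.4°) = 68.77°, so 2H_s/15 = 9.1693 h.
B: H_s = arccos(−tan 14.4° · tan 23.2°) = 96.32°, so 2H_s/15 = 12.8427 h.
Ratio A/B = 9.1693 / 12.8427 = 0.7140.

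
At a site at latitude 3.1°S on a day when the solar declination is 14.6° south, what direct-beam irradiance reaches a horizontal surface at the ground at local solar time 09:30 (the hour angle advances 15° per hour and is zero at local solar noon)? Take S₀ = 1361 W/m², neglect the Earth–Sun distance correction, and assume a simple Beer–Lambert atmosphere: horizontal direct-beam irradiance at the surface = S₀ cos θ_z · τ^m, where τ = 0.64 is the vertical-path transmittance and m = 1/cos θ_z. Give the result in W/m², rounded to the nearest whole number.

Hour angle H = 15° × (9.5 − 12) = -37.50°.
With φ = -3.1°, δ = -14.6°, H = -37.50°: sin φ sin δ = 0.0136, cos φ cos δ cos H = 0.7666, so cos θ_z = 0.7802.
Air mass m = 1/cos θ_z = 1/0.7802 = 1.282; τ^m = 0.64^1.282 = 0.5643.
Surface direct beam = 1361 × 0.7802 × 0.5643 = 599.20 W/m².

599 W/m²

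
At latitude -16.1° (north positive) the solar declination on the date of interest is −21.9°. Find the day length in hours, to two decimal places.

12.89 hours

The sunset hour angle satisfies cos H_s = −tan φ tan δ = -0.1160, giving H_s = 96.66°.
Day length = 2 H_s / 15° h⁻¹ = 193.32° / 15 = 12.888 h.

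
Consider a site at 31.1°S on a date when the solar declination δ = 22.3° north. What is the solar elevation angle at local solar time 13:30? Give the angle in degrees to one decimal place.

Hour angle H = 15° × (13.5 − 12) = 22.50°.
cos θ_z = sin φ sin δ + cos φ cos δ cos H = (-0.5165)(0.3795) + (0.8563)(0.9252)(0.9239) = 0.5359.
θ_z = arccos(0.5359) = 57.60°, so the elevation is 90° − 57.60° = 32.40°.

32.4°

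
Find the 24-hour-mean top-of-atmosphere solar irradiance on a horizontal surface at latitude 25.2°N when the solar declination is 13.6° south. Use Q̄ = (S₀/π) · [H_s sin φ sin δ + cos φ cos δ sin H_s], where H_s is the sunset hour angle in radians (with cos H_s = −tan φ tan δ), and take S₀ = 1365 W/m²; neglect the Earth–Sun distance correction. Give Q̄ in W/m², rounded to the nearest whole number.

316 W/m²

The sunset hour angle satisfies cos H_s = −tan φ tan δ = 0.1138, giving H_s = 83.47°. In radians, H_s = 1.4568.
H_s sin φ sin δ = 1.4568 × 0.4258 × -0.2351 = -0.1458.
cos φ cos δ sin H_s = 0.9048 × 0.9720 × 0.9935 = 0.8737.
Q̄ = (1365/π) × (-0.1458 + 0.8737) = 434.49 × 0.7279 = 316.27 W/m².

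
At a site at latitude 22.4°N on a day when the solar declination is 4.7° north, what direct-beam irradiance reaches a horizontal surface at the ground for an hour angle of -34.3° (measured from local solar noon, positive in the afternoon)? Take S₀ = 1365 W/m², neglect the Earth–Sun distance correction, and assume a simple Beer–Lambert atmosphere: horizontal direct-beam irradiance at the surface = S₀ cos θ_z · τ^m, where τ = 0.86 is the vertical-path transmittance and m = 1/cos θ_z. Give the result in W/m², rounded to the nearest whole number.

cos θ_z = sin(22.4°) sin(4.7°) + cos(22.4°) cos(4.7°) cos(-34.30°) = 0.0312 + 0.7612 = 0.7924.
Air mass m = 1/cos θ_z = 1/0.7924 = 1.262; τ^m = 0.86^1.262 = 0.8267.
Surface direct beam = 1365 × 0.7924 × 0.8267 = 894.18 W/m².

894 W/m²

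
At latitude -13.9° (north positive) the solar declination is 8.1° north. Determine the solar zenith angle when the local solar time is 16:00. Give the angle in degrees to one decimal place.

Hour angle H = 15° × (16 − 12) = 60.00°.
With φ = -13.9°, δ = 8.1°, H = 60.00°: sin φ sin δ = -0.0338, cos φ cos δ cos H = 0.4805, so cos θ_z = 0.4467.
θ_z = arccos(0.4467) = 63.47°.

63.5°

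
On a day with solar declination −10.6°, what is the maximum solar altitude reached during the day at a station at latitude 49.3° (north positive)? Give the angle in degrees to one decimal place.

At local solar noon the hour angle is zero, so the elevation is 90° − |φ − δ| = 90° − |49.3° − (-10.6°)| = 90° − 59.9° = 30.1°.

30.1°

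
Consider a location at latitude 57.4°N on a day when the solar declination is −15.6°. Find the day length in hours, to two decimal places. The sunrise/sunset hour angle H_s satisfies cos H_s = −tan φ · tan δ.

8.55 hours

The sunset hour angle satisfies cos H_s = −tan φ tan δ = 0.4366, giving H_s = 64.11°.
Day length = 2 H_s / 15° h⁻¹ = 128.22° / 15 = 8.548 h.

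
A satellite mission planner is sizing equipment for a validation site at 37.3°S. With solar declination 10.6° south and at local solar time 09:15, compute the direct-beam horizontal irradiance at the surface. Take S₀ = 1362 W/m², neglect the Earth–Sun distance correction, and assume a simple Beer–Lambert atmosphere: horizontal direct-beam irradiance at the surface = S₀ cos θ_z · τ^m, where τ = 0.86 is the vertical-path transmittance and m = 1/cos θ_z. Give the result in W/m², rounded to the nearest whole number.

768 W/m²

Hour angle H = 15° × (9.25 − 12) = -41.25°.
With φ = -37.3°, δ = -10.6°, H = -41.25°: sin φ sin δ = 0.1115, cos φ cos δ cos H = 0.5879, so cos θ_z = 0.6994.
Air mass m = 1/cos θ_z = 1/0.6994 = 1.430; τ^m = 0.86^1.430 = 0.8060.
Surface direct beam = 1362 × 0.6994 × 0.8060 = 767.78 W/m².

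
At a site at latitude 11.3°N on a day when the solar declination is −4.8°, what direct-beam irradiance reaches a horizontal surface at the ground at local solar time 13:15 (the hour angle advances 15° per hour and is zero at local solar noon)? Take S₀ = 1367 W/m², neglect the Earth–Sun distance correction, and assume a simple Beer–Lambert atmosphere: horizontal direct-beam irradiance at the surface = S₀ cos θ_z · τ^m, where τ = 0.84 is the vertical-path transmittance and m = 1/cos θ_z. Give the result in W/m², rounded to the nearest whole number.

1026 W/m²

Hour angle H = 15° × (13.25 − 12) = 18.75°.
With φ = 11.3°, δ = -4.8°, H = 18.75°: sin φ sin δ = -0.0164, cos φ cos δ cos H = 0.9253, so cos θ_z = 0.9089.
Air mass m = 1/cos θ_z = 1/0.9089 = 1.100; τ^m = 0.84^1.100 = 0.8255.
Surface direct beam = 1367 × 0.9089 × 0.8255 = 1025.66 W/m².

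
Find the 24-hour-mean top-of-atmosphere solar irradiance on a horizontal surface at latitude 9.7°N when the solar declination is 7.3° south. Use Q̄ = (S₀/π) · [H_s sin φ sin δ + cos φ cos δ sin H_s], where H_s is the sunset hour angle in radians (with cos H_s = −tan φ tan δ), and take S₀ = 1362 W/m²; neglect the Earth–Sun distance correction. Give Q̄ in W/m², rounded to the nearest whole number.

−tan φ tan δ = −(0.1709)(-0.1281) = 0.0219; H_s = arccos(0.0219) = 88.75°. In radians, H_s = 1.5490.
H_s sin φ sin δ = 1.5490 × 0.1685 × -0.1271 = -0.0332.
cos φ cos δ sin H_s = 0.9857 × 0.9919 × 0.9998 = 0.9775.
Q̄ = (1362/π) × (-0.0332 + 0.9775) = 433.54 × 0.9443 = 409.39 W/m².

409 W/m²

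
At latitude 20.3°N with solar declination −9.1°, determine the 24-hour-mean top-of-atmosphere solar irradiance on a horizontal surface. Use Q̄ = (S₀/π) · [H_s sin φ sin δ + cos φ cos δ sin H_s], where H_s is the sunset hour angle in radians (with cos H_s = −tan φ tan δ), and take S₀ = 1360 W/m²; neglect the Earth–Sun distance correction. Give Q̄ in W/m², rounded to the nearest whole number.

cos H_s = −tan(20.3°) · tan(-9.1°) = 0.0593, so H_s = arccos(0.0593) = 86.60°. In radians, H_s = 1.5115.
H_s sin φ sin δ = 1.5115 × 0.3469 × -0.1582 = -0.0830.
cos φ cos δ sin H_s = 0.9379 × 0.9874 × 0.9982 = 0.9244.
Q̄ = (1360/π) × (-0.0830 + 0.9244) = 432.90 × 0.8414 = 364.24 W/m².

364 W/m²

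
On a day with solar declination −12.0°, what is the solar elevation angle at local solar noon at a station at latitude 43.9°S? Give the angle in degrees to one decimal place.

At local solar noon the hour angle is zero, so the elevation is 90° − |φ − δ| = 90° − |-43.9° − (-12.0°)| = 90° − 31.9° = 58.1°.

58.1°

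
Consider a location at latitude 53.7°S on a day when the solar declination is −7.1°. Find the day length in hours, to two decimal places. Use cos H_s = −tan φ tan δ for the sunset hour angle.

13.30 hours

The sunset hour angle satisfies cos H_s = −tan φ tan δ = -0.1696, giving H_s = 99.76°.
Day length = 2 H_s / 15° h⁻¹ = 199.52° / 15 = 13.301 h.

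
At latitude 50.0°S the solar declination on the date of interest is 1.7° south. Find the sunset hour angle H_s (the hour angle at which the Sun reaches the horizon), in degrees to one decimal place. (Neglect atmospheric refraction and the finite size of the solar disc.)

92.0°

cos H_s = −tan(-50.0°) · tan(-1.7°) = -0.0354, so H_s = arccos(-0.0354) = 92.03°.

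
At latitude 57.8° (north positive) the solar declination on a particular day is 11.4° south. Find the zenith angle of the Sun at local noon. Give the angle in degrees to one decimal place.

69.2°

At local solar noon the hour angle is zero, so the zenith angle is |φ − δ| = |57.8° − (-11.4°)| = 69.2°.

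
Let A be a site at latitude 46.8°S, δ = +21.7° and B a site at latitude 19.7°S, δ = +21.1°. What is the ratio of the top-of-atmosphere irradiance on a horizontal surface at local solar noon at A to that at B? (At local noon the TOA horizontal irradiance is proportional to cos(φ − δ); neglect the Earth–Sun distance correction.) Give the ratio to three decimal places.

A: cos θ_z = cos(-46.8° − (21.7°)) = 0.3665.
B: cos θ_z = cos(-19.7° − (21.1°)) = 0.7570.
Ratio A/B = 0.3665 / 0.7570 = 0.4841.

0.484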